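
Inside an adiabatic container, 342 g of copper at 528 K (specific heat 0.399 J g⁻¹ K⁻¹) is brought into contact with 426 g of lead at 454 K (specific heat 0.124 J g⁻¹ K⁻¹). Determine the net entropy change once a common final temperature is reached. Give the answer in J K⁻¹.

ΔS_total = 0.424 J/K

Energy balance: T_f = (m₁c₁T₁ + m₂c₂T₂)/(m₁c₁ + m₂c₂) = 507.35 K.
ΔS₁ = m₁c₁ ln(T_f/T₁) = 136.458 × ln(507.35/528) = -5.4444 J/K.
ΔS₂ = m₂c₂ ln(T_f/T₂) = 52.824 × ln(507.35/454) = 5.8688 J/K.
ΔS_total = -5.4444 + 5.8688 = 0.424 J/K.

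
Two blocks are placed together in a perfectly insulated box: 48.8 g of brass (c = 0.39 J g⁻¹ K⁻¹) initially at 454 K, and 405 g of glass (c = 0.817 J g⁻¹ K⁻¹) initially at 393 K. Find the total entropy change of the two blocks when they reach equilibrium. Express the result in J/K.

Energy balance: T_f = (m₁c₁T₁ + m₂c₂T₂)/(m₁c₁ + m₂c₂) = 396.32 K.
ΔS₁ = m₁c₁ ln(T_f/T₁) = 19.032 × ln(396.32/454) = -2.586 J/K.
ΔS₂ = m₂c₂ ln(T_f/T₂) = 330.885 × ln(396.32/393) = 2.782 J/K.
ΔS_total = -2.586 + 2.782 = 0.196 J/K.

ΔS_total = 0.196 J/K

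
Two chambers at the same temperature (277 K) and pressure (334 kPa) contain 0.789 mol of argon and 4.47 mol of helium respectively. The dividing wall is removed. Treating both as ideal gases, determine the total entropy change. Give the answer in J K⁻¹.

ΔS_mix = 18.5 J/K

Mole fractions: x_A = 0.789/5.26 = 0.15, x_B = 0.85.
ΔS_mix = −R(n_A ln x_A + n_B ln x_B) = −8.314 × (0.789 ln 0.15 + 4.47 ln 0.85) = 18.5 J/K.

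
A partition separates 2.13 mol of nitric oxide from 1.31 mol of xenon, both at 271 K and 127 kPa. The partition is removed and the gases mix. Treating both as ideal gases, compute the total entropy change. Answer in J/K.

ΔS_mix = 19 J/K

Mole fractions: x_A = 2.13/3.44 = 0.619, x_B = 0.381.
ΔS_mix = −R(n_A ln x_A + n_B ln x_B) = −8.314 × (2.13 ln 0.619 + 1.31 ln 0.381) = 19 J/K.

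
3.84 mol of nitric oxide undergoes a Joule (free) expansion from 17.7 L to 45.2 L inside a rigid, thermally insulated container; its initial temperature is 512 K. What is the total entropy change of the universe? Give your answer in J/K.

ΔS_universe = 29.9 J/K

No heat is exchanged and no work is done, so the ideal-gas temperature stays constant.
Entropy is a state function; using a reversible isothermal path, ΔS_gas = nR ln(V₂/V₁) = 3.84 × 8.314 × ln(45.2/17.7) = 29.9 J/K.
The insulated surroundings exchange no heat, so ΔS_surr = 0 and ΔS_universe = ΔS_gas.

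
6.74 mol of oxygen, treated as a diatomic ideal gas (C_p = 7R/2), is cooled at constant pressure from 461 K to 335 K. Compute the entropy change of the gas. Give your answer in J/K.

ΔS = -62.6 J/K

At constant pressure, ΔS = nC_p ln(T₂/T₁) with C_p = 7R/2 = 29.1 J mol⁻¹ K⁻¹.
ΔS = 6.74 × 29.1 × ln(335/461) = -62.6 J/K.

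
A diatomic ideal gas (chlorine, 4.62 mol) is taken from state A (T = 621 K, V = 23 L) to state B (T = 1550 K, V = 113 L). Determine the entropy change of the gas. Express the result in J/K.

ΔS = 149 J/K

Entropy is a state function: ΔS = nC_V ln(T₂/T₁) + nR ln(V₂/V₁), with C_V = 5R/2 = 20.79 J mol⁻¹ K⁻¹ for a diatomic ideal gas.
ΔS = 4.62 × [20.79 × ln(1550/621) + 8.314 × ln(113/23)] = 149 J/K.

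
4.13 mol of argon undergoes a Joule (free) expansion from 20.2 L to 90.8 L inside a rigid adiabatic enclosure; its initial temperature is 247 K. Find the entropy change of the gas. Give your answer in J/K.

ΔS_gas = 51.6 J/K

For an ideal gas in free expansion Q = 0 and W = 0, so T is unchanged.
Entropy is a state function; using a reversible isothermal path, ΔS_gas = nR ln(V₂/V₁) = 4.13 × 8.314 × ln(90.8/20.2) = 51.6 J/K.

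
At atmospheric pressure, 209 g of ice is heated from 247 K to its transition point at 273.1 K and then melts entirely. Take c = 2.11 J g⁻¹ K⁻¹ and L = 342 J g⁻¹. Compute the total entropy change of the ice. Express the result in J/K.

ΔS = 306 J/K

Warming step: ΔS₁ = m c ln(T_tr/T_i) = 209 × 2.11 × ln(273.1/247) = 44.3 J/K.
Phase change: ΔS₂ = +mL/T_tr = 209 × 342 / 273.1 = 261.7 J/K.
ΔS_total = (44.3) + (261.7) = 306 J/K.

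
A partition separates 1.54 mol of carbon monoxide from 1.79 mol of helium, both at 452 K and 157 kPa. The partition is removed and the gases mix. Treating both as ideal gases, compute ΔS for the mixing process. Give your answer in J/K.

ΔS_mix = 19.1 J/K

Mole fractions: x_A = 1.54/3.33 = 0.462, x_B = 0.538.
ΔS_mix = −R(n_A ln x_A + n_B ln x_B) = −8.314 × (1.54 ln 0.462 + 1.79 ln 0.538) = 19.1 J/K.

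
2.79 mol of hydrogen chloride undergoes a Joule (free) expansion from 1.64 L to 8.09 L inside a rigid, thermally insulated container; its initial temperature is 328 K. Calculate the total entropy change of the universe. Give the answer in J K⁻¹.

No heat is exchanged and no work is done, so the ideal-gas temperature stays constant.
Entropy is a state function; using a reversible isothermal path, ΔS_gas = nR ln(V₂/V₁) = 2.79 × 8.314 × ln(8.09/1.64) = 37 J/K.
The insulated surroundings exchange no heat, so ΔS_surr = 0 and ΔS_universe = ΔS_gas.

ΔS_universe = 37 J/K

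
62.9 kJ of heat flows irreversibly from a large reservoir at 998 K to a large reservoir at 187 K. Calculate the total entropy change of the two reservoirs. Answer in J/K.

ΔS_total = 273 J/K

ΔS_hot = −Q/T_H = −62900/998 = -63.03 J/K and ΔS_cold = +Q/T_C = 62900/187 = 336.4 J/K.
ΔS_total = -63.03 + 336.4 = 273 J/K, positive as the second law requires.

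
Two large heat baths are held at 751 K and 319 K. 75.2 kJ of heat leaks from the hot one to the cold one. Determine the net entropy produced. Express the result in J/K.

ΔS_hot = −Q/T_H = −75200/751 = -100.1 J/K and ΔS_cold = +Q/T_C = 75200/319 = 235.7 J/K.
ΔS_total = -100.1 + 235.7 = 136 J/K, positive as the second law requires.

ΔS_total = 136 J/K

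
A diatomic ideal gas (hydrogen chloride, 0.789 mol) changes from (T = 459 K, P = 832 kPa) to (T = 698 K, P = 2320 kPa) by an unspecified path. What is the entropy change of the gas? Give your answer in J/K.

ΔS = nC_p ln(T₂/T₁) − nR ln(P₂/P₁), with C_p = 7R/2 = 29.1 J mol⁻¹ K⁻¹ for a diatomic ideal gas.
ΔS = 0.789 × [29.1 × ln(698/459) − 8.314 × ln(2320/832)] = 2.9 J/K.

ΔS = 2.9 J/K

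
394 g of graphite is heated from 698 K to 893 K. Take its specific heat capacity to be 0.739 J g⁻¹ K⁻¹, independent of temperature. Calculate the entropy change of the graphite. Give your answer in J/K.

ΔS = ∫dQ_rev/T = m c ln(T₂/T₁) = 394 × 0.739 × ln(893/698) = 71.7 J/K.

ΔS = 71.7 J/K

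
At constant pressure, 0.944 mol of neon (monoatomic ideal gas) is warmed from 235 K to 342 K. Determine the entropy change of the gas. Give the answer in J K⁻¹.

At constant pressure, ΔS = nC_p ln(T₂/T₁) with C_p = 5R/2 = 20.79 J mol⁻¹ K⁻¹.
ΔS = 0.944 × 20.79 × ln(342/235) = 7.36 J/K.

ΔS = 7.36 J/K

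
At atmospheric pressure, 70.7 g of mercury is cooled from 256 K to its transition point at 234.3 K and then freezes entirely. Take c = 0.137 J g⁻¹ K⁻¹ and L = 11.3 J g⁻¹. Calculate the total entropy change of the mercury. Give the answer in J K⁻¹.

Cooling step: ΔS₁ = m c ln(T_tr/T_i) = 70.7 × 0.137 × ln(234.3/256) = -0.8579 J/K.
Phase change: ΔS₂ = −mL/T_tr = −70.7 × 11.3 / 234.3 = -3.41 J/K.
ΔS_total = (-0.8579) + (-3.41) = -4.27 J/K.

ΔS = -4.27 J/K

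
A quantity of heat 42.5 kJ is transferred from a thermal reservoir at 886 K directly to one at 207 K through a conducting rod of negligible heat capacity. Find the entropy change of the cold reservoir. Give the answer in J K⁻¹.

ΔS_cold = 205 J/K

The cold reservoir gains heat Q, so ΔS_cold = +Q/T_C = 42500/207 = 205 J/K.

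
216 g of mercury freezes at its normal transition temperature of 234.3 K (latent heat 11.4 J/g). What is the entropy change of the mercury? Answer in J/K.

Heat released by the substance: Q = −mL = −216 × 11.4 = −2462.4 J.
At constant T, ΔS = Q_rev/T = −2462.4 / 234.3 = -10.5 J/K.

ΔS = -10.5 J/K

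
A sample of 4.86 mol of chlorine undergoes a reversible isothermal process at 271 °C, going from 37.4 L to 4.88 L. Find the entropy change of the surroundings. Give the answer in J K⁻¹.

ΔS_surr = 82.3 J/K

For an isothermal ideal gas ΔS_gas = nR ln(V₂/V₁) = 4.86 × 8.314 × ln(4.88/37.4) = -82.3 J/K.
The process is reversible, so ΔS_surr = −ΔS_gas = 82.3 J/K and ΔS_universe = 0.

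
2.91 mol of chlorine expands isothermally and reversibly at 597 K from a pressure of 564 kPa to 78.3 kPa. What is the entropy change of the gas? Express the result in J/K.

For an isothermal ideal gas ΔS_gas = nR ln(P₁/P₂) = 2.91 × 8.314 × ln(564/78.3) = 47.8 J/K.

ΔS_gas = 47.8 J/K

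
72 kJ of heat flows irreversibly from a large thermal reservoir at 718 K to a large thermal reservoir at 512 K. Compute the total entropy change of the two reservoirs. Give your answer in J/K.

ΔS_hot = −Q/T_H = −72000/718 = -100.3 J/K and ΔS_cold = +Q/T_C = 72000/512 = 140.6 J/K.
ΔS_total = -100.3 + 140.6 = 40.3 J/K, positive as the second law requires.

ΔS_total = 40.3 J/K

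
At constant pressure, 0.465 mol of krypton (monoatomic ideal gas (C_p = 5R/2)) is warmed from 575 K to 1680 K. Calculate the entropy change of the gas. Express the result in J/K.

At constant pressure, ΔS = nC_p ln(T₂/T₁) with C_p = 5R/2 = 20.79 J mol⁻¹ K⁻¹.
ΔS = 0.465 × 20.79 × ln(1680/575) = 10.4 J/K.

ΔS = 10.4 J/K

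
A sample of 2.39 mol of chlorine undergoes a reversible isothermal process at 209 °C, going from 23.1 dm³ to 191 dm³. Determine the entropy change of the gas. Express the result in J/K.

ΔS_gas = 42 J/K

For an isothermal ideal gas ΔS_gas = nR ln(V₂/V₁) = 2.39 × 8.314 × ln(191/23.1) = 42 J/K.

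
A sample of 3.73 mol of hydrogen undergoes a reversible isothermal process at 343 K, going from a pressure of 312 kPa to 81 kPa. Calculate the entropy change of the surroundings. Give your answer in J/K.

For an isothermal ideal gas ΔS_gas = nR ln(P₁/P₂) = 3.73 × 8.314 × ln(312/81) = 41.8 J/K.
The process is reversible, so ΔS_surr = −ΔS_gas = -41.8 J/K and ΔS_universe = 0.

ΔS_surr = -41.8 J/K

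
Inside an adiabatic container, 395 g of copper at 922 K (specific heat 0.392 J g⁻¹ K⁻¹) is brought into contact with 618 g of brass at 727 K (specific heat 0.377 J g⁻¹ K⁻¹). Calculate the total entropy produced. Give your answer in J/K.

ΔS_total = 2.66 J/K

Energy balance: T_f = (m₁c₁T₁ + m₂c₂T₂)/(m₁c₁ + m₂c₂) = 804.85 K.
ΔS₁ = m₁c₁ ln(T_f/T₁) = 154.84 × ln(804.85/922) = -21.04 J/K.
ΔS₂ = m₂c₂ ln(T_f/T₂) = 232.986 × ln(804.85/727) = 23.7 J/K.
ΔS_total = -21.04 + 23.7 = 2.66 J/K.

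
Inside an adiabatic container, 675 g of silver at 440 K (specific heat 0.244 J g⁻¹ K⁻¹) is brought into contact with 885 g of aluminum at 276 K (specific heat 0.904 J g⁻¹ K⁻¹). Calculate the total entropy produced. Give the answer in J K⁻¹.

Energy balance: T_f = (m₁c₁T₁ + m₂c₂T₂)/(m₁c₁ + m₂c₂) = 304 K.
ΔS₁ = m₁c₁ ln(T_f/T₁) = 164.7 × ln(304/440) = -60.9 J/K.
ΔS₂ = m₂c₂ ln(T_f/T₂) = 800.04 × ln(304/276) = 77.3 J/K.
ΔS_total = -60.9 + 77.3 = 16.4 J/K.

ΔS_total = 16.4 J/K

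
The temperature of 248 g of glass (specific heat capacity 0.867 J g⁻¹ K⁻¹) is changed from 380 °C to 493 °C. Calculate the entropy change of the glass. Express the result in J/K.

In kelvin: T₁ = 653.15 K, T₂ = 766.15 K. ΔS = ∫dQ_rev/T = m c ln(T₂/T₁) = 248 × 0.867 × ln(766.15/653.15) = 34.3 J/K.

ΔS = 34.3 J/K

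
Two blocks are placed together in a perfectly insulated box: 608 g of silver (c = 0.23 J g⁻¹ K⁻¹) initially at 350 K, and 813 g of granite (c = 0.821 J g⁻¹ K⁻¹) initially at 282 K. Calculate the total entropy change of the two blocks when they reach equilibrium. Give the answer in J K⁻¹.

ΔS_total = 2.83 J/K

Energy balance: T_f = (m₁c₁T₁ + m₂c₂T₂)/(m₁c₁ + m₂c₂) = 293.78 K.
ΔS₁ = m₁c₁ ln(T_f/T₁) = 139.84 × ln(293.78/350) = -24.487 J/K.
ΔS₂ = m₂c₂ ln(T_f/T₂) = 667.473 × ln(293.78/282) = 27.313 J/K.
ΔS_total = -24.487 + 27.313 = 2.83 J/K.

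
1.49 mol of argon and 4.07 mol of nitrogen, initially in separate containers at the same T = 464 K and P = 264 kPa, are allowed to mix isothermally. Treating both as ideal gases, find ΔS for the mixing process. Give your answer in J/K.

ΔS_mix = 26.9 J/K

Mole fractions: x_A = 1.49/5.56 = 0.268, x_B = 0.732.
ΔS_mix = −R(n_A ln x_A + n_B ln x_B) = −8.314 × (1.49 ln 0.268 + 4.07 ln 0.732) = 26.9 J/K.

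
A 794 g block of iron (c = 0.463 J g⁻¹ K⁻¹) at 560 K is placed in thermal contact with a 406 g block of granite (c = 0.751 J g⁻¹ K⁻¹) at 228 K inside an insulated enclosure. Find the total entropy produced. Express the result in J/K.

ΔS_total = 63.5 J/K

Energy balance: T_f = (m₁c₁T₁ + m₂c₂T₂)/(m₁c₁ + m₂c₂) = 409.48 K.
ΔS₁ = m₁c₁ ln(T_f/T₁) = 367.622 × ln(409.48/560) = -115.08 J/K.
ΔS₂ = m₂c₂ ln(T_f/T₂) = 304.906 × ln(409.48/228) = 178.54 J/K.
ΔS_total = -115.08 + 178.54 = 63.5 J/K.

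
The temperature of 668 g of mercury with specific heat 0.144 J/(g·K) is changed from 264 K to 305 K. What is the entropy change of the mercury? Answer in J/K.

ΔS = ∫dQ_rev/T = m c ln(T₂/T₁) = 668 × 0.144 × ln(305/264) = 13.9 J/K.

ΔS = 13.9 J/K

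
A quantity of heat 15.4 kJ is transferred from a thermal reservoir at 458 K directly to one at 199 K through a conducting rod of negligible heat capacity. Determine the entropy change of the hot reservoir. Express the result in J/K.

ΔS_hot = -33.6 J/K

The hot reservoir loses heat Q, so ΔS_hot = −Q/T_H = −15400/458 = -33.6 J/K.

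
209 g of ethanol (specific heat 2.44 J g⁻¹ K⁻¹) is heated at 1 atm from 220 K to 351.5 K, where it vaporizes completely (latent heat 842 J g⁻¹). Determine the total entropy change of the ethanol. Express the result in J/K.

ΔS = 740 J/K

Warming step: ΔS₁ = m c ln(T_tr/T_i) = 209 × 2.44 × ln(351.5/220) = 239 J/K.
Phase change: ΔS₂ = +mL/T_tr = 209 × 842 / 351.5 = 500.6 J/K.
ΔS_total = (239) + (500.6) = 740 J/K.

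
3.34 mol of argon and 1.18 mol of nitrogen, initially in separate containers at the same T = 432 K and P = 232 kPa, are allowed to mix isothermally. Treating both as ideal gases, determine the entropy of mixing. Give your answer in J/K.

ΔS_mix = 21.6 J/K

Mole fractions: x_A = 3.34/4.52 = 0.739, x_B = 0.261.
ΔS_mix = −R(n_A ln x_A + n_B ln x_B) = −8.314 × (3.34 ln 0.739 + 1.18 ln 0.261) = 21.6 J/K.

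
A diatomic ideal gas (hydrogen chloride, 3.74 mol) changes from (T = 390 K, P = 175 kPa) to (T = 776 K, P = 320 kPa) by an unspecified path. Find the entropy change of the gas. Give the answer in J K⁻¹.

ΔS = nC_p ln(T₂/T₁) − nR ln(P₂/P₁), with C_p = 7R/2 = 29.1 J mol⁻¹ K⁻¹ for a diatomic ideal gas.
ΔS = 3.74 × [29.1 × ln(776/390) − 8.314 × ln(320/175)] = 56.1 J/K.

ΔS = 56.1 J/K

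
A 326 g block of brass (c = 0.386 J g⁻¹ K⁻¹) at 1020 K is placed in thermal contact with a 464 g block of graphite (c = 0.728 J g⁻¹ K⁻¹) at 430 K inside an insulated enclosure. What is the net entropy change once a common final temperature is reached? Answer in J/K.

ΔS_total = 38.1 J/K

Energy balance: T_f = (m₁c₁T₁ + m₂c₂T₂)/(m₁c₁ + m₂c₂) = 590.14 K.
ΔS₁ = m₁c₁ ln(T_f/T₁) = 125.836 × ln(590.14/1020) = -68.858 J/K.
ΔS₂ = m₂c₂ ln(T_f/T₂) = 337.792 × ln(590.14/430) = 106.93 J/K.
ΔS_total = -68.858 + 106.93 = 38.1 J/K.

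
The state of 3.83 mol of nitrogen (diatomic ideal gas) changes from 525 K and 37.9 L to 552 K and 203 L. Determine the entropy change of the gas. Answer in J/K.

ΔS = 57.4 J/K

Entropy is a state function: ΔS = nC_V ln(T₂/T₁) + nR ln(V₂/V₁), with C_V = 5R/2 = 20.79 J mol⁻¹ K⁻¹ for a diatomic ideal gas.
ΔS = 3.83 × [20.79 × ln(552/525) + 8.314 × ln(203/37.9)] = 57.4 J/K.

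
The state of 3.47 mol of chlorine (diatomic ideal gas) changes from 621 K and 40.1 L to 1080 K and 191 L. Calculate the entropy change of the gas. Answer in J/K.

ΔS = 84.9 J/K

Entropy is a state function: ΔS = nC_V ln(T₂/T₁) + nR ln(V₂/V₁), with C_V = 5R/2 = 20.79 J mol⁻¹ K⁻¹ for a diatomic ideal gas.
ΔS = 3.47 × [20.79 × ln(1080/621) + 8.314 × ln(191/40.1)] = 84.9 J/K.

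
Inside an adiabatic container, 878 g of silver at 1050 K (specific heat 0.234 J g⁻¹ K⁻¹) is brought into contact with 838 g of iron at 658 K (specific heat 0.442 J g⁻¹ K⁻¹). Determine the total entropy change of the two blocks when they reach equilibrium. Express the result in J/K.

ΔS_total = 15 J/K

Energy balance: T_f = (m₁c₁T₁ + m₂c₂T₂)/(m₁c₁ + m₂c₂) = 797.86 K.
ΔS₁ = m₁c₁ ln(T_f/T₁) = 205.452 × ln(797.86/1050) = -56.42 J/K.
ΔS₂ = m₂c₂ ln(T_f/T₂) = 370.396 × ln(797.86/658) = 71.39 J/K.
ΔS_total = -56.42 + 71.39 = 15 J/K.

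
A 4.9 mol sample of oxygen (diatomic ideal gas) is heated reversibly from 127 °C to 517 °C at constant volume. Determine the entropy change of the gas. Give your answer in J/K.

In kelvin: T₁ = 400.15 K, T₂ = 790.15 K. At constant volume, ΔS = nC_V ln(T₂/T₁) with C_V = 5R/2 = 20.79 J mol⁻¹ K⁻¹.
ΔS = 4.9 × 20.79 × ln(790.15/400.15) = 69.3 J/K.

ΔS = 69.3 J/K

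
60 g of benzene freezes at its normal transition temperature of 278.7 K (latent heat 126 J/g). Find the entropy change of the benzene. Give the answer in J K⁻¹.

Heat released by the substance: Q = −mL = −60 × 126 = −7560 J.
At constant T, ΔS = Q_rev/T = −7560 / 278.7 = -27.1 J/K.

ΔS = -27.1 J/K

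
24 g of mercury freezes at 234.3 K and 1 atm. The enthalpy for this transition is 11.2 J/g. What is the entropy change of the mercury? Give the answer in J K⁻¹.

ΔS = -1.15 J/K

Heat released by the substance: Q = −mL = −24 × 11.2 = −268.8 J.
At constant T, ΔS = Q_rev/T = −268.8 / 234.3 = -1.15 J/K.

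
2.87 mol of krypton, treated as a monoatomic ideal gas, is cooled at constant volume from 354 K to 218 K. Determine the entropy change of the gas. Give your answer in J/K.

ΔS = -17.4 J/K

At constant volume, ΔS = nC_V ln(T₂/T₁) with C_V = 3R/2 = 12.47 J mol⁻¹ K⁻¹.
ΔS = 2.87 × 12.47 × ln(218/354) = -17.4 J/K.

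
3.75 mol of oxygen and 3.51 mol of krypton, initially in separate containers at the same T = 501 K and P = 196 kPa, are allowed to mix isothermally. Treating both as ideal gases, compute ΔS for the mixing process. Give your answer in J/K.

ΔS_mix = 41.8 J/K

Mole fractions: x_A = 3.75/7.26 = 0.517, x_B = 0.483.
ΔS_mix = −R(n_A ln x_A + n_B ln x_B) = −8.314 × (3.75 ln 0.517 + 3.51 ln 0.483) = 41.8 J/K.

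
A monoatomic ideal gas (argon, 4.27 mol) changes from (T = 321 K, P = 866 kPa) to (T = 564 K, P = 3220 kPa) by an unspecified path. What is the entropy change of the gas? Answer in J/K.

ΔS = 3.4 J/K

ΔS = nC_p ln(T₂/T₁) − nR ln(P₂/P₁), with C_p = 5R/2 = 20.79 J mol⁻¹ K⁻¹ for a monoatomic ideal gas.
ΔS = 4.27 × [20.79 × ln(564/321) − 8.314 × ln(3220/866)] = 3.4 J/K.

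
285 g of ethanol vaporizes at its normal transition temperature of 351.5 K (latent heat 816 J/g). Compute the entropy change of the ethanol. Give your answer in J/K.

Heat absorbed by the substance: Q = mL = 285 × 816 = 232560 J.
At constant T, ΔS = Q_rev/T = 232560 / 351.5 = 662 J/K.

ΔS = 662 J/K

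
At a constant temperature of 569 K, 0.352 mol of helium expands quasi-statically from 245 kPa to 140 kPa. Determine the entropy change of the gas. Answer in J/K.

ΔS_gas = 1.64 J/K

For an isothermal ideal gas ΔS_gas = nR ln(P₁/P₂) = 0.352 × 8.314 × ln(245/140) = 1.64 J/K.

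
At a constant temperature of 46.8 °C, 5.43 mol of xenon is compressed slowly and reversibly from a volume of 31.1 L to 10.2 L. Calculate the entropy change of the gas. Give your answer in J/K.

For an isothermal ideal gas ΔS_gas = nR ln(V₂/V₁) = 5.43 × 8.314 × ln(10.2/31.1) = -50.3 J/K.

ΔS_gas = -50.3 J/K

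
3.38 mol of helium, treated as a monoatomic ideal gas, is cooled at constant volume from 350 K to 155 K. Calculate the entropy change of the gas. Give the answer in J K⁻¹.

ΔS = -34.3 J/K

At constant volume, ΔS = nC_V ln(T₂/T₁) with C_V = 3R/2 = 12.47 J mol⁻¹ K⁻¹.
ΔS = 3.38 × 12.47 × ln(155/350) = -34.3 J/K.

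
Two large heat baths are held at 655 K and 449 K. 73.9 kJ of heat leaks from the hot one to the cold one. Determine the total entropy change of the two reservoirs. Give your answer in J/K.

ΔS_hot = −Q/T_H = −73900/655 = -112.8 J/K and ΔS_cold = +Q/T_C = 73900/449 = 164.6 J/K.
ΔS_total = -112.8 + 164.6 = 51.8 J/K, positive as the second law requires.

ΔS_total = 51.8 J/K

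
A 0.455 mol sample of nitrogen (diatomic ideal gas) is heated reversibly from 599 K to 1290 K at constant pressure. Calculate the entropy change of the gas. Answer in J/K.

At constant pressure, ΔS = nC_p ln(T₂/T₁) with C_p = 7R/2 = 29.1 J mol⁻¹ K⁻¹.
ΔS = 0.455 × 29.1 × ln(1290/599) = 10.2 J/K.

ΔS = 10.2 J/K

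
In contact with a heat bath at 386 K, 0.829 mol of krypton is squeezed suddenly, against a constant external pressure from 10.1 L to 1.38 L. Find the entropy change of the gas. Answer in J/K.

Entropy is a state function, so ΔS_gas depends only on the end states.
For an isothermal ideal gas ΔS_gas = nR ln(V₂/V₁) = 0.829 × 8.314 × ln(1.38/10.1) = -13.7 J/K.

ΔS_gas = -13.7 J/K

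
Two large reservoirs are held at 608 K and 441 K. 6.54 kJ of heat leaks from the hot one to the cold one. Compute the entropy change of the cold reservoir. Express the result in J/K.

ΔS_cold = 14.8 J/K

The cold reservoir gains heat Q, so ΔS_cold = +Q/T_C = 6540/441 = 14.8 J/K.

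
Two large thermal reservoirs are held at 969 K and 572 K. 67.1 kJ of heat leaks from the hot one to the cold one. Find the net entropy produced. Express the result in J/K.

ΔS_total = 48.1 J/K

ΔS_hot = −Q/T_H = −67100/969 = -69.247 J/K and ΔS_cold = +Q/T_C = 67100/572 = 117.31 J/K.
ΔS_total = -69.247 + 117.31 = 48.1 J/K, positive as the second law requires.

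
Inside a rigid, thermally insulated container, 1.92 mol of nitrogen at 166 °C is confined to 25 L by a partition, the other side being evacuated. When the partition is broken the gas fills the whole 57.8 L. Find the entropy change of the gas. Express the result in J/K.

ΔS_gas = 13.4 J/K

For an ideal gas in free expansion Q = 0 and W = 0, so T is unchanged.
Entropy is a state function; using a reversible isothermal path, ΔS_gas = nR ln(V₂/V₁) = 1.92 × 8.314 × ln(57.8/25) = 13.4 J/K.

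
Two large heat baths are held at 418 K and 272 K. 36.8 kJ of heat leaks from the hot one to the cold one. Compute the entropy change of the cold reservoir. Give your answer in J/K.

The cold reservoir gains heat Q, so ΔS_cold = +Q/T_C = 36800/272 = 135 J/K.

ΔS_cold = 135 J/K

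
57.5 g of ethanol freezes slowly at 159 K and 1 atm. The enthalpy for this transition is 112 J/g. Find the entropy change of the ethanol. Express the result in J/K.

ΔS = -40.5 J/K

Heat released by the substance: Q = −mL = −57.5 × 112 = −6440 J.
At constant T, ΔS = Q_rev/T = −6440 / 159 = -40.5 J/K.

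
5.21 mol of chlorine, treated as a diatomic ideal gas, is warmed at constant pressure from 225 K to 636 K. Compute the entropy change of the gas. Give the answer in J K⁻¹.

At constant pressure, ΔS = nC_p ln(T₂/T₁) with C_p = 7R/2 = 29.1 J mol⁻¹ K⁻¹.
ΔS = 5.21 × 29.1 × ln(636/225) = 158 J/K.

ΔS = 158 J/K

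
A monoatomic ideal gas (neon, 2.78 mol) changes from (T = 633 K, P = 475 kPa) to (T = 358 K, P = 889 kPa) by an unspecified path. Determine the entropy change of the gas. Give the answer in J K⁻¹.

ΔS = -47.4 J/K

ΔS = nC_p ln(T₂/T₁) − nR ln(P₂/P₁), with C_p = 5R/2 = 20.79 J mol⁻¹ K⁻¹ for a monoatomic ideal gas.
ΔS = 2.78 × [20.79 × ln(358/633) − 8.314 × ln(889/475)] = -47.4 J/K.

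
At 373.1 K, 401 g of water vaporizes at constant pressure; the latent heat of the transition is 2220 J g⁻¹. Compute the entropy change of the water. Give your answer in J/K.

ΔS = 2390 J/K

Heat absorbed by the substance: Q = mL = 401 × 2220 = 890220 J.
At constant T, ΔS = Q_rev/T = 890220 / 373.1 = 2390 J/K.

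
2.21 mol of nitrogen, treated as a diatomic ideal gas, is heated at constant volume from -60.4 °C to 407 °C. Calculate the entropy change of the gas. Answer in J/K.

ΔS = 53.4 J/K

In kelvin: T₁ = 212.75 K, T₂ = 680.15 K. At constant volume, ΔS = nC_V ln(T₂/T₁) with C_V = 5R/2 = 20.79 J mol⁻¹ K⁻¹.
ΔS = 2.21 × 20.79 × ln(680.15/212.75) = 53.4 J/K.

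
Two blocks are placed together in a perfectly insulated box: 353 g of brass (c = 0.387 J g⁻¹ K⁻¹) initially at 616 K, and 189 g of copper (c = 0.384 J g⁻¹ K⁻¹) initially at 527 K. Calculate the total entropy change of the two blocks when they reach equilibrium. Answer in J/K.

ΔS_total = 0.567 J/K

Energy balance: T_f = (m₁c₁T₁ + m₂c₂T₂)/(m₁c₁ + m₂c₂) = 585.12 K.
ΔS₁ = m₁c₁ ln(T_f/T₁) = 136.611 × ln(585.12/616) = -7.0254 J/K.
ΔS₂ = m₂c₂ ln(T_f/T₂) = 72.576 × ln(585.12/527) = 7.5929 J/K.
ΔS_total = -7.0254 + 7.5929 = 0.567 J/K.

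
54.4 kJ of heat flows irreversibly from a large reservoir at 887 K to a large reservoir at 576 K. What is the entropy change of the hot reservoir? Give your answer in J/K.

ΔS_hot = -61.3 J/K

The hot reservoir loses heat Q, so ΔS_hot = −Q/T_H = −54400/887 = -61.3 J/K.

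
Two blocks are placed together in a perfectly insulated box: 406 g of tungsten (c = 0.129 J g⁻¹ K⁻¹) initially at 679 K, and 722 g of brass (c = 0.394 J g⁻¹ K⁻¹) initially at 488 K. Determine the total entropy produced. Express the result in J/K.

ΔS_total = 2.6 J/K

Energy balance: T_f = (m₁c₁T₁ + m₂c₂T₂)/(m₁c₁ + m₂c₂) = 517.7 K.
ΔS₁ = m₁c₁ ln(T_f/T₁) = 52.374 × ln(517.7/679) = -14.21 J/K.
ΔS₂ = m₂c₂ ln(T_f/T₂) = 284.468 × ln(517.7/488) = 16.81 J/K.
ΔS_total = -14.21 + 16.81 = 2.6 J/K.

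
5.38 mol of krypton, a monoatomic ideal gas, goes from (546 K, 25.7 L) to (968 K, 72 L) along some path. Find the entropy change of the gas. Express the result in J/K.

Entropy is a state function: ΔS = nC_V ln(T₂/T₁) + nR ln(V₂/V₁), with C_V = 3R/2 = 12.47 J mol⁻¹ K⁻¹ for a monoatomic ideal gas.
ΔS = 5.38 × [12.47 × ln(968/546) + 8.314 × ln(72/25.7)] = 84.5 J/K.

ΔS = 84.5 J/K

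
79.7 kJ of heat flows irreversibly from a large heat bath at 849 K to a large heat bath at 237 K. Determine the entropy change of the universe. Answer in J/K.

ΔS_hot = −Q/T_H = −79700/849 = -93.88 J/K and ΔS_cold = +Q/T_C = 79700/237 = 336.3 J/K.
ΔS_total = -93.88 + 336.3 = 242 J/K, positive as the second law requires.

ΔS_total = 242 J/K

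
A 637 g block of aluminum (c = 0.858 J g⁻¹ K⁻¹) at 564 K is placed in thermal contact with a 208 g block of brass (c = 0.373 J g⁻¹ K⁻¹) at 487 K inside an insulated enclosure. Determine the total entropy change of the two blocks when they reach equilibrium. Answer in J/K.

Energy balance: T_f = (m₁c₁T₁ + m₂c₂T₂)/(m₁c₁ + m₂c₂) = 554.43 K.
ΔS₁ = m₁c₁ ln(T_f/T₁) = 546.546 × ln(554.43/564) = -9.3551 J/K.
ΔS₂ = m₂c₂ ln(T_f/T₂) = 77.584 × ln(554.43/487) = 10.061 J/K.
ΔS_total = -9.3551 + 10.061 = 0.706 J/K.

ΔS_total = 0.706 J/K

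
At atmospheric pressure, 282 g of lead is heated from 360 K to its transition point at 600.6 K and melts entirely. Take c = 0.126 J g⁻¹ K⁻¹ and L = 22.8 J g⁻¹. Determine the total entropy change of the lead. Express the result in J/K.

Warming step: ΔS₁ = m c ln(T_tr/T_i) = 282 × 0.126 × ln(600.6/360) = 18.19 J/K.
Phase change: ΔS₂ = +mL/T_tr = 282 × 22.8 / 600.6 = 10.71 J/K.
ΔS_total = (18.19) + (10.71) = 28.9 J/K.

ΔS = 28.9 J/K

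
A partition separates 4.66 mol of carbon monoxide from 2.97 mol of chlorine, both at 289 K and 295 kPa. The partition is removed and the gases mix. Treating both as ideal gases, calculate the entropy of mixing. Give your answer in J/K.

ΔS_mix = 42.4 J/K

Mole fractions: x_A = 4.66/7.63 = 0.611, x_B = 0.389.
ΔS_mix = −R(n_A ln x_A + n_B ln x_B) = −8.314 × (4.66 ln 0.611 + 2.97 ln 0.389) = 42.4 J/K.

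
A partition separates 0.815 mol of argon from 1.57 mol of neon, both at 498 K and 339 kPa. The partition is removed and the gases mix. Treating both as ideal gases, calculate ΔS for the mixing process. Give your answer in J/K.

ΔS_mix = 12.7 J/K

Mole fractions: x_A = 0.815/2.38 = 0.342, x_B = 0.658.
ΔS_mix = −R(n_A ln x_A + n_B ln x_B) = −8.314 × (0.815 ln 0.342 + 1.57 ln 0.658) = 12.7 J/K.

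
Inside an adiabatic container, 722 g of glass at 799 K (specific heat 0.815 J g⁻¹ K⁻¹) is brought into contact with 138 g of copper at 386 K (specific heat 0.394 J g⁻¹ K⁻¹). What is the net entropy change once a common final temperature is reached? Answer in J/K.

ΔS_total = 10.8 J/K

Energy balance: T_f = (m₁c₁T₁ + m₂c₂T₂)/(m₁c₁ + m₂c₂) = 764.07 K.
ΔS₁ = m₁c₁ ln(T_f/T₁) = 588.43 × ln(764.07/799) = -26.31 J/K.
ΔS₂ = m₂c₂ ln(T_f/T₂) = 54.372 × ln(764.07/386) = 37.13 J/K.
ΔS_total = -26.31 + 37.13 = 10.8 J/K.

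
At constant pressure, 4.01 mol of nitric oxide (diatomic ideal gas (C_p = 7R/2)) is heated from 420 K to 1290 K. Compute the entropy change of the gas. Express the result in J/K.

At constant pressure, ΔS = nC_p ln(T₂/T₁) with C_p = 7R/2 = 29.1 J mol⁻¹ K⁻¹.
ΔS = 4.01 × 29.1 × ln(1290/420) = 131 J/K.

ΔS = 131 J/K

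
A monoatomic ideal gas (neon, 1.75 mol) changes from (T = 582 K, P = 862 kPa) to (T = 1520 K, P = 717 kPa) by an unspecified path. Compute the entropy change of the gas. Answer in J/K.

ΔS = 37.6 J/K

ΔS = nC_p ln(T₂/T₁) − nR ln(P₂/P₁), with C_p = 5R/2 = 20.79 J mol⁻¹ K⁻¹ for a monoatomic ideal gas.
ΔS = 1.75 × [20.79 × ln(1520/582) − 8.314 × ln(717/862)] = 37.6 J/K.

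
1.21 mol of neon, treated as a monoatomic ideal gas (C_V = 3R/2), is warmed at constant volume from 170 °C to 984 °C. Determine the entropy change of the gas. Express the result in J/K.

In kelvin: T₁ = 443.15 K, T₂ = 1257.15 K. At constant volume, ΔS = nC_V ln(T₂/T₁) with C_V = 3R/2 = 12.47 J mol⁻¹ K⁻¹.
ΔS = 1.21 × 12.47 × ln(1257.15/443.15) = 15.7 J/K.

ΔS = 15.7 J/K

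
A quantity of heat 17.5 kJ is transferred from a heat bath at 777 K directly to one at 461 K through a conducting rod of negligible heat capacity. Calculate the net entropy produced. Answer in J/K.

ΔS_hot = −Q/T_H = −17500/777 = -22.52 J/K and ΔS_cold = +Q/T_C = 17500/461 = 37.96 J/K.
ΔS_total = -22.52 + 37.96 = 15.4 J/K, positive as the second law requires.

ΔS_total = 15.4 J/K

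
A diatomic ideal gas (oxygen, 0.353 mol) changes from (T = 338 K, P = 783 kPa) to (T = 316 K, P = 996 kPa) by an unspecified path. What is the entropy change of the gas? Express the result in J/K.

ΔS = nC_p ln(T₂/T₁) − nR ln(P₂/P₁), with C_p = 7R/2 = 29.1 J mol⁻¹ K⁻¹ for a diatomic ideal gas.
ΔS = 0.353 × [29.1 × ln(316/338) − 8.314 × ln(996/783)] = -1.4 J/K.

ΔS = -1.4 J/K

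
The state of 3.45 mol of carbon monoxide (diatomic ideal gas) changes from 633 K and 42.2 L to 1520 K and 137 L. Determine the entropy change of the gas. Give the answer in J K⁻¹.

ΔS = 96.6 J/K

Entropy is a state function: ΔS = nC_V ln(T₂/T₁) + nR ln(V₂/V₁), with C_V = 5R/2 = 20.79 J mol⁻¹ K⁻¹ for a diatomic ideal gas.
ΔS = 3.45 × [20.79 × ln(1520/633) + 8.314 × ln(137/42.2)] = 96.6 J/K.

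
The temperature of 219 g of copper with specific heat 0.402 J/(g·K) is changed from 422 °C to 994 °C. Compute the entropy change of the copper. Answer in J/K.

In kelvin: T₁ = 695.15 K, T₂ = 1267.15 K. ΔS = ∫dQ_rev/T = m c ln(T₂/T₁) = 219 × 0.402 × ln(1267.15/695.15) = 52.9 J/K.

ΔS = 52.9 J/K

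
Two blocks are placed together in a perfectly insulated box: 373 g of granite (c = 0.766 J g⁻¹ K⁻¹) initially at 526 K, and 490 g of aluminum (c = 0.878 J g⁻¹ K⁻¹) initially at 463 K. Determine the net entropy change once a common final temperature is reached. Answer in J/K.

Energy balance: T_f = (m₁c₁T₁ + m₂c₂T₂)/(m₁c₁ + m₂c₂) = 488.14 K.
ΔS₁ = m₁c₁ ln(T_f/T₁) = 285.718 × ln(488.14/526) = -21.34 J/K.
ΔS₂ = m₂c₂ ln(T_f/T₂) = 430.22 × ln(488.14/463) = 22.75 J/K.
ΔS_total = -21.34 + 22.75 = 1.41 J/K.

ΔS_total = 1.41 J/K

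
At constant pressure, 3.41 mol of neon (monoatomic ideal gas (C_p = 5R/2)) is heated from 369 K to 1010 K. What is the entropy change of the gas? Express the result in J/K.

At constant pressure, ΔS = nC_p ln(T₂/T₁) with C_p = 5R/2 = 20.79 J mol⁻¹ K⁻¹.
ΔS = 3.41 × 20.79 × ln(1010/369) = 71.4 J/K.

ΔS = 71.4 J/K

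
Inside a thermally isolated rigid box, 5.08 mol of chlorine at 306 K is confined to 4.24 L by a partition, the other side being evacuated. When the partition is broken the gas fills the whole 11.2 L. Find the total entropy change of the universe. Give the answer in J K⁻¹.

For an ideal gas in free expansion Q = 0 and W = 0, so T is unchanged.
Entropy is a state function; using a reversible isothermal path, ΔS_gas = nR ln(V₂/V₁) = 5.08 × 8.314 × ln(11.2/4.24) = 41 J/K.
The insulated surroundings exchange no heat, so ΔS_surr = 0 and ΔS_universe = ΔS_gas.

ΔS_universe = 41 J/K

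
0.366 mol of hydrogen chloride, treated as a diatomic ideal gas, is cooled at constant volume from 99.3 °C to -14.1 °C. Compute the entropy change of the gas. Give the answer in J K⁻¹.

In kelvin: T₁ = 372.45 K, T₂ = 259.05 K. At constant volume, ΔS = nC_V ln(T₂/T₁) with C_V = 5R/2 = 20.79 J mol⁻¹ K⁻¹.
ΔS = 0.366 × 20.79 × ln(259.05/372.45) = -2.76 J/K.

ΔS = -2.76 J/K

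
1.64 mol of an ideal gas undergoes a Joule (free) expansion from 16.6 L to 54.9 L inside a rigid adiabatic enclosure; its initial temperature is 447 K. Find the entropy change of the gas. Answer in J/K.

ΔS_gas = 16.3 J/K

No heat is exchanged and no work is done, so the ideal-gas temperature stays constant.
Entropy is a state function; using a reversible isothermal path, ΔS_gas = nR ln(V₂/V₁) = 1.64 × 8.314 × ln(54.9/16.6) = 16.3 J/K.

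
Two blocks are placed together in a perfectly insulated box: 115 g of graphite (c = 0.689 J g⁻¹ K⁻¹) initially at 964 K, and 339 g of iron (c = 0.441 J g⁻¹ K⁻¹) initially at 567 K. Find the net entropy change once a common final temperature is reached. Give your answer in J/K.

ΔS_total = 7.62 J/K

Energy balance: T_f = (m₁c₁T₁ + m₂c₂T₂)/(m₁c₁ + m₂c₂) = 704.52 K.
ΔS₁ = m₁c₁ ln(T_f/T₁) = 79.235 × ln(704.52/964) = -24.85 J/K.
ΔS₂ = m₂c₂ ln(T_f/T₂) = 149.499 × ln(704.52/567) = 32.47 J/K.
ΔS_total = -24.85 + 32.47 = 7.62 J/K.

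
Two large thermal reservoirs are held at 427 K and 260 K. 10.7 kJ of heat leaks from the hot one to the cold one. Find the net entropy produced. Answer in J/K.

ΔS_total = 16.1 J/K

ΔS_hot = −Q/T_H = −10700/427 = -25.06 J/K and ΔS_cold = +Q/T_C = 10700/260 = 41.15 J/K.
ΔS_total = -25.06 + 41.15 = 16.1 J/K, positive as the second law requires.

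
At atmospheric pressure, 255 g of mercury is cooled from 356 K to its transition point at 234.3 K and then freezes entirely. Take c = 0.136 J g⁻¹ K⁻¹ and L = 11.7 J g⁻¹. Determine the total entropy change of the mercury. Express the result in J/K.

ΔS = -27.2 J/K

Cooling step: ΔS₁ = m c ln(T_tr/T_i) = 255 × 0.136 × ln(234.3/356) = -14.51 J/K.
Phase change: ΔS₂ = −mL/T_tr = −255 × 11.7 / 234.3 = -12.73 J/K.
ΔS_total = (-14.51) + (-12.73) = -27.2 J/K.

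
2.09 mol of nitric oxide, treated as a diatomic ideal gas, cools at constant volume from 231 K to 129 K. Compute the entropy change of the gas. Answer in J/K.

ΔS = -25.3 J/K

At constant volume, ΔS = nC_V ln(T₂/T₁) with C_V = 5R/2 = 20.79 J mol⁻¹ K⁻¹.
ΔS = 2.09 × 20.79 × ln(129/231) = -25.3 J/K.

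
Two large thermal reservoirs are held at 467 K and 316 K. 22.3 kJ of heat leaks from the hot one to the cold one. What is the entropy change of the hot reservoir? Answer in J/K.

ΔS_hot = -47.8 J/K

The hot reservoir loses heat Q, so ΔS_hot = −Q/T_H = −22300/467 = -47.8 J/K.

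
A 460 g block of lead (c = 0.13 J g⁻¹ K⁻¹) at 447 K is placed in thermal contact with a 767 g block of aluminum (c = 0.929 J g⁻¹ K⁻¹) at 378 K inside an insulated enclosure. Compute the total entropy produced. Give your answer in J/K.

ΔS_total = 0.813 J/K

Energy balance: T_f = (m₁c₁T₁ + m₂c₂T₂)/(m₁c₁ + m₂c₂) = 383.34 K.
ΔS₁ = m₁c₁ ln(T_f/T₁) = 59.8 × ln(383.34/447) = -9.187 J/K.
ΔS₂ = m₂c₂ ln(T_f/T₂) = 712.543 × ln(383.34/378) = 10 J/K.
ΔS_total = -9.187 + 10 = 0.813 J/K.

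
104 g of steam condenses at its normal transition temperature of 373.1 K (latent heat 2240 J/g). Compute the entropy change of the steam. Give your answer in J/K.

ΔS = -624 J/K

Heat released by the substance: Q = −mL = −104 × 2240 = −232960 J.
At constant T, ΔS = Q_rev/T = −232960 / 373.1 = -624 J/K.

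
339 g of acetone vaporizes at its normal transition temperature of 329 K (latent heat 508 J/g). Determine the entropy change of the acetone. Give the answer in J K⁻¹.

ΔS = 523 J/K

Heat absorbed by the substance: Q = mL = 339 × 508 = 172212 J.
At constant T, ΔS = Q_rev/T = 172212 / 329 = 523 J/K.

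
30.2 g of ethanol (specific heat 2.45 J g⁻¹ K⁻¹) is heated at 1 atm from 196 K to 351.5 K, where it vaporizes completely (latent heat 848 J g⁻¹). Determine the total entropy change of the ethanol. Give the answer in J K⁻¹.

Warming step: ΔS₁ = m c ln(T_tr/T_i) = 30.2 × 2.45 × ln(351.5/196) = 43.22 J/K.
Phase change: ΔS₂ = +mL/T_tr = 30.2 × 848 / 351.5 = 72.86 J/K.
ΔS_total = (43.22) + (72.86) = 116 J/K.

ΔS = 116 J/K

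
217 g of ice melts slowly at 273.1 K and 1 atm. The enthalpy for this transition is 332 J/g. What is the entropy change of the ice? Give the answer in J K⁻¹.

ΔS = 264 J/K

Heat absorbed by the substance: Q = mL = 217 × 332 = 72044 J.
At constant T, ΔS = Q_rev/T = 72044 / 273.1 = 264 J/K.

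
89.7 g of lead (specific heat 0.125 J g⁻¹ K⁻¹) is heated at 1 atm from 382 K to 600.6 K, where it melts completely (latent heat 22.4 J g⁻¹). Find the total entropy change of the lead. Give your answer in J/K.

ΔS = 8.42 J/K

Warming step: ΔS₁ = m c ln(T_tr/T_i) = 89.7 × 0.125 × ln(600.6/382) = 5.074 J/K.
Phase change: ΔS₂ = +mL/T_tr = 89.7 × 22.4 / 600.6 = 3.345 J/K.
ΔS_total = (5.074) + (3.345) = 8.42 J/K.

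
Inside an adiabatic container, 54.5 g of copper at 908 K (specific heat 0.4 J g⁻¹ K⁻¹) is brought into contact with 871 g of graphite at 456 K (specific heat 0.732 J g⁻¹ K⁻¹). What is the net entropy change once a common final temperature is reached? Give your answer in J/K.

ΔS_total = 6.25 J/K

Energy balance: T_f = (m₁c₁T₁ + m₂c₂T₂)/(m₁c₁ + m₂c₂) = 470.94 K.
ΔS₁ = m₁c₁ ln(T_f/T₁) = 21.8 × ln(470.94/908) = -14.31 J/K.
ΔS₂ = m₂c₂ ln(T_f/T₂) = 637.572 × ln(470.94/456) = 20.56 J/K.
ΔS_total = -14.31 + 20.56 = 6.25 J/K.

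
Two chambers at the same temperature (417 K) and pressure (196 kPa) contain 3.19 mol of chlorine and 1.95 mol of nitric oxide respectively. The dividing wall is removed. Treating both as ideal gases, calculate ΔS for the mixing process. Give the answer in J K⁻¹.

ΔS_mix = 28.4 J/K

Mole fractions: x_A = 3.19/5.14 = 0.621, x_B = 0.379.
ΔS_mix = −R(n_A ln x_A + n_B ln x_B) = −8.314 × (3.19 ln 0.621 + 1.95 ln 0.379) = 28.4 J/K.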